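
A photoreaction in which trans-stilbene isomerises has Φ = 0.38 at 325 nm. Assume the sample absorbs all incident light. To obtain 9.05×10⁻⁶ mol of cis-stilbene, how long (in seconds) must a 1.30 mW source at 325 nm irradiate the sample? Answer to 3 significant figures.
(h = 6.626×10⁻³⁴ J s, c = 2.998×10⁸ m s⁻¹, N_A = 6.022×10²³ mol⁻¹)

t ≈ 6740 s

Photons that must be absorbed: 9.05×10⁻⁶ / 0.38 = 2.382×10⁻⁵ mol.
Photon energy: hc/λ = 6.112×10⁻¹⁹ J; per mole, 3.681×10⁵ J mol⁻¹.
Energy required: 2.382×10⁻⁵ × 3.681×10⁵ = 8.768 J.
Time: 8.768 J / 0.0013 W = 6740 s.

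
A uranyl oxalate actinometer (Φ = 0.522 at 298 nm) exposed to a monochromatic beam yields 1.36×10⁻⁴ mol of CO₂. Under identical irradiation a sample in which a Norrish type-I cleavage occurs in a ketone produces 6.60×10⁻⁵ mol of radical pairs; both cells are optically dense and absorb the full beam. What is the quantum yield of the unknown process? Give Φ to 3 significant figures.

Photons absorbed by the actinometer: 1.36×10⁻⁴ / 0.522 = 2.605×10⁻⁴ mol.
Φ(unknown) = 6.60×10⁻⁵ / 2.605×10⁻⁴ = 0.253.

Φ = 0.253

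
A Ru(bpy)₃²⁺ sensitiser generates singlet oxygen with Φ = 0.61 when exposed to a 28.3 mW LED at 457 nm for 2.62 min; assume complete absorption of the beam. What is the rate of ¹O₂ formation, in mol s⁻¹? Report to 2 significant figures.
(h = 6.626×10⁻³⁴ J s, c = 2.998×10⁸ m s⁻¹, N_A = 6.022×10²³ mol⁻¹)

Photon energy at 457 nm: hc/λ = (6.626×10⁻³⁴)(2.998×10⁸)/(457×10⁻⁹) = 4.347×10⁻¹⁹ J.
Energy delivered: (28.3 mW)(157.2 s) = 4.449 J.
Photons incident: 4.449 / 4.347×10⁻¹⁹ = 1.023×10¹⁹, i.e. 1.023×10¹⁹/6.022×10²³ = 1.699×10⁻⁵ mol.
Product formed: 0.61 × 1.699×10⁻⁵ = 1.036×10⁻⁵ mol.
Rate: 1.036×10⁻⁵ / 157.2 s = 6.6×10⁻⁸ mol s⁻¹.

6.6×10⁻⁸ mol s⁻¹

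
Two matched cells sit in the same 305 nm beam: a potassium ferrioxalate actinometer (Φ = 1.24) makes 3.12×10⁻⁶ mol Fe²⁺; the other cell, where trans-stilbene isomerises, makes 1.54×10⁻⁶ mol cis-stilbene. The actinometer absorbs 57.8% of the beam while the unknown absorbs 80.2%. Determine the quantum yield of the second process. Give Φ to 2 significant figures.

Photons absorbed by the actinometer: 3.12×10⁻⁶ / 1.24 = 2.516×10⁻⁶ mol.
Incident flux: 2.516×10⁻⁶ / 0.578 = 4.353×10⁻⁶ einstein.
Absorbed by unknown: 0.802 × 4.353×10⁻⁶ = 3.491×10⁻⁶ mol.
Φ(unknown) = 1.54×10⁻⁶ / 3.491×10⁻⁶ = 0.44.

Φ = 0.44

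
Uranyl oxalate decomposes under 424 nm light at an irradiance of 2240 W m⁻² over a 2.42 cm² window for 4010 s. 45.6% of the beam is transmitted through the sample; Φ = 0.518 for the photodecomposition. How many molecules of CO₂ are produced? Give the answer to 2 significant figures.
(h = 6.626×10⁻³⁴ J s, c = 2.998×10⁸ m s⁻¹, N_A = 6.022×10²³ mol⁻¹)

Photon energy at 424 nm: hc/λ = (6.626×10⁻³⁴)(2.998×10⁸)/(424×10⁻⁹) = 4.685×10⁻¹⁹ J.
Energy delivered: (2240 W m⁻²)(2.42×10⁻⁴ m²)(4010 s) = 2174 J.
Photons incident: 2174 / 4.685×10⁻¹⁹ = 4.640×10²¹, i.e. 4.640×10²¹/6.022×10²³ = 0.007705 mol.
Fraction absorbed: 1 − 45.6/100 = 0.5440.
Photons absorbed: 0.5440 × 0.007705 = 0.004192 mol.
Product: Φ × n_abs = 0.518 × 0.004192 = 0.002171 mol.
As a count: 0.002171 × 6.022×10²³ = 1.3×10²¹.

1.3×10²¹ molecules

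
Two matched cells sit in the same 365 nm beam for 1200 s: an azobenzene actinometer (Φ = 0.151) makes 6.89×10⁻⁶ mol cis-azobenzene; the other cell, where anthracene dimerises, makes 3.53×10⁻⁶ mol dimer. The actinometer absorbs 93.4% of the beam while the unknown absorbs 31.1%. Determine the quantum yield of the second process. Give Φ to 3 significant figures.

Photons absorbed by the actinometer: 6.89×10⁻⁶ / 0.151 = 4.563×10⁻⁵ mol.
Incident flux: 4.563×10⁻⁵ / 0.934 = 4.885×10⁻⁵ einstein.
Absorbed by unknown: 0.311 × 4.885×10⁻⁵ = 1.519×10⁻⁵ mol.
Φ(unknown) = 3.53×10⁻⁶ / 1.519×10⁻⁵ = 0.232.

Φ = 0.232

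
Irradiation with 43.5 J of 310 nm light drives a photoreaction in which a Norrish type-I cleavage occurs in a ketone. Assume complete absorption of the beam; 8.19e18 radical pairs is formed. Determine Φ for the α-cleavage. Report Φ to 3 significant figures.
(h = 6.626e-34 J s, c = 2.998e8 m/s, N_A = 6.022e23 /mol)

Φ = 0.121

Product: 8.19e18 / 6.022e23 = 1.360e-5 mol.
Photon energy at 310 nm: hc/λ = (6.626e-34)(2.998e8)/(310e-9) = 6.408e-19 J.
Photons incident: 43.5 / 6.408e-19 = 6.788e19, i.e. 6.788e19/6.022e23 = 1.127e-4 mol.
Φ = 1.360e-5 mol / 1.127e-4 mol photons = 0.121.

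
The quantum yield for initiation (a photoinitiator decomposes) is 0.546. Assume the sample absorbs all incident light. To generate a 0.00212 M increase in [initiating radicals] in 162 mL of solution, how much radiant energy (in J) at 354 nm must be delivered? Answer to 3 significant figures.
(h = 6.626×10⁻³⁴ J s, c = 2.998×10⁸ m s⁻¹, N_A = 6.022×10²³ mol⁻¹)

Product: (0.00212 M)(0.162 L) = 3.434×10⁻⁴ mol.
Photons that must be absorbed: 3.434×10⁻⁴ / 0.546 = 6.289×10⁻⁴ mol.
Photon energy: hc/λ = 5.612×10⁻¹⁹ J; per mole, 3.380×10⁵ J mol⁻¹.
Energy required: 6.289×10⁻⁴ × 3.380×10⁵ = 213 J.

213 J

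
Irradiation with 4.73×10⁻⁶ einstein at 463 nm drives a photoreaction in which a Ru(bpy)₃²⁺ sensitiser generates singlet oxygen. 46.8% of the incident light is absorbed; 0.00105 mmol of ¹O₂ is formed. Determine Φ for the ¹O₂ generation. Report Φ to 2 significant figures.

Φ = 0.47

Product: 0.00105 mmol = 1.05×10⁻⁶ mol.
Photons absorbed: 0.468 × 4.73×10⁻⁶ = 2.214×10⁻⁶ mol.
Φ = 1.05×10⁻⁶ mol / 2.214×10⁻⁶ mol photons = 0.47.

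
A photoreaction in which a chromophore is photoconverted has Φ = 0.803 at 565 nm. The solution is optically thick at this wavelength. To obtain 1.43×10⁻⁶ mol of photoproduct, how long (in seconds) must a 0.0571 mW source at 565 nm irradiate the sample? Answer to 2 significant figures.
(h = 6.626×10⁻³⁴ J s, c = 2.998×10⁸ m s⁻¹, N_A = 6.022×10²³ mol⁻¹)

t ≈ 6600 s

Photons that must be absorbed: 1.43×10⁻⁶ / 0.803 = 1.781×10⁻⁶ mol.
Photon energy: hc/λ = 3.516×10⁻¹⁹ J; per mole, 2.117×10⁵ J mol⁻¹.
Energy required: 1.781×10⁻⁶ × 2.117×10⁵ = 0.3770 J.
Time: 0.3770 J / 5.71e-05 W = 6600 s.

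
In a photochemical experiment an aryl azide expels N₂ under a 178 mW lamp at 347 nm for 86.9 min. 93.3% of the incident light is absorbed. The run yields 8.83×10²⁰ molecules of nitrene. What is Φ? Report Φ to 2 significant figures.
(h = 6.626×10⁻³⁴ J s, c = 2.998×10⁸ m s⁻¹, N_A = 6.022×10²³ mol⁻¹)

Φ = 0.58

Product: 8.83×10²⁰ / 6.022×10²³ = 0.001466 mol.
Photon energy at 347 nm: hc/λ = (6.626×10⁻³⁴)(2.998×10⁸)/(347×10⁻⁹) = 5.725×10⁻¹⁹ J.
Energy delivered: (178 mW)(5214 s) = 928.1 J.
Photons incident: 928.1 / 5.725×10⁻¹⁹ = 1.621×10²¹, i.e. 1.621×10²¹/6.022×10²³ = 0.002692 mol.
Photons absorbed: 0.933 × 0.002692 = 0.002512 mol.
Φ = 0.001466 mol / 0.002512 mol photons = 0.58.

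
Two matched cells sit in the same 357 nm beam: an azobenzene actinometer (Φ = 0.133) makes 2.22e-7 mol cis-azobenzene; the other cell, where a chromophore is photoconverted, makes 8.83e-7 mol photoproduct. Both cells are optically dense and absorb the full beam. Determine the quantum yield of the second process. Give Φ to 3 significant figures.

Φ = 0.529

Photons absorbed by the actinometer: 2.22e-7 / 0.133 = 1.669e-6 mol.
Φ(unknown) = 8.83e-7 / 1.669e-6 = 0.529.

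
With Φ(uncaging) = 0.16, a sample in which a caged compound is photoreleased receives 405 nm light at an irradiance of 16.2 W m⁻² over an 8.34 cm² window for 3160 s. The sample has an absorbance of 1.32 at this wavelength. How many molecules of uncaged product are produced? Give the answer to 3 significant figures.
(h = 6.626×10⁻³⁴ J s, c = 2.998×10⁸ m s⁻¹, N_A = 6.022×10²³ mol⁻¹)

Photon energy at 405 nm: hc/λ = (6.626×10⁻³⁴)(2.998×10⁸)/(405×10⁻⁹) = 4.905×10⁻¹⁹ J.
Energy delivered: (16.2 W m⁻²)(8.34×10⁻⁴ m²)(3160 s) = 42.69 J.
Photons incident: 42.69 / 4.905×10⁻¹⁹ = 8.703×10¹⁹, i.e. 8.703×10¹⁹/6.022×10²³ = 1.445×10⁻⁴ mol.
Fraction absorbed: 1 − 10^(−1.32) = 0.9521.
Photons absorbed: 0.9521 × 1.445×10⁻⁴ = 1.376×10⁻⁴ mol.
Product: Φ × n_abs = 0.16 × 1.376×10⁻⁴ = 2.202×10⁻⁵ mol.
As a count: 2.202×10⁻⁵ × 6.022×10²³ = 1.33×10¹⁹.

1.33×10¹⁹ molecules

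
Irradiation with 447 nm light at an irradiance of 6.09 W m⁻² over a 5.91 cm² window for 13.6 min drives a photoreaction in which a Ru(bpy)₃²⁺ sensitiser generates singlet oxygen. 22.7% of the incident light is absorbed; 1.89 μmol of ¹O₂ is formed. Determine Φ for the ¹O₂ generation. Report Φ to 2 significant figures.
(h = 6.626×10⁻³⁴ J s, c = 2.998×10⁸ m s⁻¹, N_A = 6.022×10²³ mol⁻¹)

Product: 1.89 μmol = 1.89×10⁻⁶ mol.
Photon energy at 447 nm: hc/λ = (6.626×10⁻³⁴)(2.998×10⁸)/(447×10⁻⁹) = 4.444×10⁻¹⁹ J.
Energy delivered: (6.09 W m⁻²)(5.91×10⁻⁴ m²)(816 s) = 2.937 J.
Photons incident: 2.937 / 4.444×10⁻¹⁹ = 6.609×10¹⁸, i.e. 6.609×10¹⁸/6.022×10²³ = 1.097×10⁻⁵ mol.
Photons absorbed: 0.227 × 1.097×10⁻⁵ = 2.490×10⁻⁶ mol.
Φ = 1.89×10⁻⁶ mol / 2.490×10⁻⁶ mol photons = 0.76.

Φ = 0.76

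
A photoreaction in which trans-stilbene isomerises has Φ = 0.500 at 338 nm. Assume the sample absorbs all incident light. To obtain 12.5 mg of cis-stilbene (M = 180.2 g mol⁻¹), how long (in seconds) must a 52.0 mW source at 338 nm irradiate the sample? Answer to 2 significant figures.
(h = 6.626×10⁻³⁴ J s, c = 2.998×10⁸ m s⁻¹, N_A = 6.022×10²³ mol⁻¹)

Product: 12.5 mg / 180.2 g mol⁻¹ = 6.937×10⁻⁵ mol.
Photons that must be absorbed: 6.937×10⁻⁵ / 0.500 = 1.387×10⁻⁴ mol.
Photon energy: hc/λ = 5.877×10⁻¹⁹ J; per mole, 3.539×10⁵ J mol⁻¹.
Energy required: 1.387×10⁻⁴ × 3.539×10⁵ = 49.09 J.
Time: 49.09 J / 0.052 W = 940 s.

t ≈ 940 s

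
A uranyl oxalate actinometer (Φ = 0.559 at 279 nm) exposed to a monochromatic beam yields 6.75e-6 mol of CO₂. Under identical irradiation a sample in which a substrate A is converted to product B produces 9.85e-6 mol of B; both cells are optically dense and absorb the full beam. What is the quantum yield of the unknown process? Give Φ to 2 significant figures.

Φ = 0.82

Photons absorbed by the actinometer: 6.75e-6 / 0.559 = 1.208e-5 mol.
Φ(unknown) = 9.85e-6 / 1.208e-5 = 0.82.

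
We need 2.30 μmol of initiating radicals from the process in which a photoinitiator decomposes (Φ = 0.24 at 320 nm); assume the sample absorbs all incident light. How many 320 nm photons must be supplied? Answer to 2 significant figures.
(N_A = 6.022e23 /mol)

5.8e18 photons

Product: 2.30 μmol = 2.30e-6 mol.
Photons that must be absorbed: 2.30e-6 / 0.24 = 9.583e-6 mol.
Photon count: 9.583e-6 × 6.022e23 = 5.8e18.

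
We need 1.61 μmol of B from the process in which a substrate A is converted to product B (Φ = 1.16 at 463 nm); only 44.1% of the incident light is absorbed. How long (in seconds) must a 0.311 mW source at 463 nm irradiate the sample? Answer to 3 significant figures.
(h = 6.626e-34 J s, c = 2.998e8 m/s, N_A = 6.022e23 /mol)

Product: 1.61 μmol = 1.61e-6 mol.
Photons that must be absorbed: 1.61e-6 / 1.16 = 1.388e-6 mol.
Incident photons needed: 1.388e-6 / 0.441 = 3.147e-6 mol.
Photon energy: hc/λ = 4.290e-19 J; per mole, 2.583e5 J mol⁻¹.
Energy required: 3.147e-6 × 2.583e5 = 0.8129 J.
Time: 0.8129 J / 0.000311 W = 2610 s.

t ≈ 2610 s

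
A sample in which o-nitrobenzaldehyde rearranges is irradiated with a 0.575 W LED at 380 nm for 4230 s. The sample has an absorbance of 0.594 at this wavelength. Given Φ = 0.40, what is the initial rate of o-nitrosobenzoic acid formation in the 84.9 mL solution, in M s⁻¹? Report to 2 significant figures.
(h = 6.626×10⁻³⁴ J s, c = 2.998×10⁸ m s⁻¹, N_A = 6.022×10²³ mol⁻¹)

Photon energy at 380 nm: hc/λ = (6.626×10⁻³⁴)(2.998×10⁸)/(380×10⁻⁹) = 5.228×10⁻¹⁹ J.
Energy delivered: (0.575 W)(4230 s) = 2432 J.
Photons incident: 2432 / 5.228×10⁻¹⁹ = 4.652×10²¹, i.e. 4.652×10²¹/6.022×10²³ = 0.007725 mol.
Fraction absorbed: 1 − 10^(−0.594) = 0.7453.
Photons absorbed: 0.7453 × 0.007725 = 0.005757 mol.
Product formed: 0.40 × 0.005757 = 0.002303 mol.
Rate: 0.002303 mol / (4230 s × 0.0849 L) = 6.4×10⁻⁶ M s⁻¹.

6.4×10⁻⁶ M s⁻¹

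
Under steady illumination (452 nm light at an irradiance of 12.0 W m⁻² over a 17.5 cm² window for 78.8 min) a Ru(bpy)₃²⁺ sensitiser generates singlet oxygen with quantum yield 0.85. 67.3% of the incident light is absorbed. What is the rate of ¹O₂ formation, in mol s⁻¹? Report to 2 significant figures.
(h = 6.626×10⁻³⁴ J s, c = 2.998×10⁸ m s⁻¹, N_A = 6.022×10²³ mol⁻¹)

Photon energy at 452 nm: hc/λ = (6.626×10⁻³⁴)(2.998×10⁸)/(452×10⁻⁹) = 4.395×10⁻¹⁹ J.
Energy delivered: (12.0 W m⁻²)(17.5×10⁻⁴ m²)(4728 s) = 99.29 J.
Photons incident: 99.29 / 4.395×10⁻¹⁹ = 2.259×10²⁰, i.e. 2.259×10²⁰/6.022×10²³ = 3.751×10⁻⁴ mol.
Photons absorbed: 0.673 × 3.751×10⁻⁴ = 2.524×10⁻⁴ mol.
Product formed: 0.85 × 2.524×10⁻⁴ = 2.145×10⁻⁴ mol.
Rate: 2.145×10⁻⁴ / 4728 s = 4.5×10⁻⁸ mol s⁻¹.

4.5×10⁻⁸ mol s⁻¹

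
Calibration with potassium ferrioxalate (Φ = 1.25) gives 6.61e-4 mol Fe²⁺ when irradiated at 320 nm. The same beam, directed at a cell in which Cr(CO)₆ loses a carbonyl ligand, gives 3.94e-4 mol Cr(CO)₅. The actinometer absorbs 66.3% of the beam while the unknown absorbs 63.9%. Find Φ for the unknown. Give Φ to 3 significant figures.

Photons absorbed by the actinometer: 6.61e-4 / 1.25 = 5.288e-4 mol.
Incident flux: 5.288e-4 / 0.663 = 7.976e-4 einstein.
Absorbed by unknown: 0.639 × 7.976e-4 = 5.097e-4 mol.
Φ(unknown) = 3.94e-4 / 5.097e-4 = 0.773.

Φ = 0.773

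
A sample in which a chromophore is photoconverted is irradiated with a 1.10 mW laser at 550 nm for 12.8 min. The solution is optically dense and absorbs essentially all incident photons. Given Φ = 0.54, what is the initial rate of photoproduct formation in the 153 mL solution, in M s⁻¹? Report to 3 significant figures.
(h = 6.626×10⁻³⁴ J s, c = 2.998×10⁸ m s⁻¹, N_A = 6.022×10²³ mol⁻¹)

Photon energy at 550 nm: hc/λ = (6.626×10⁻³⁴)(2.998×10⁸)/(550×10⁻⁹) = 3.612×10⁻¹⁹ J.
Energy delivered: (1.10 mW)(768 s) = 0.8448 J.
Photons incident: 0.8448 / 3.612×10⁻¹⁹ = 2.339×10¹⁸, i.e. 2.339×10¹⁸/6.022×10²³ = 3.884×10⁻⁶ mol.
Product formed: 0.54 × 3.884×10⁻⁶ = 2.097×10⁻⁶ mol.
Rate: 2.097×10⁻⁶ mol / (768 s × 0.153 L) = 1.78×10⁻⁸ M s⁻¹.

1.78×10⁻⁸ M s⁻¹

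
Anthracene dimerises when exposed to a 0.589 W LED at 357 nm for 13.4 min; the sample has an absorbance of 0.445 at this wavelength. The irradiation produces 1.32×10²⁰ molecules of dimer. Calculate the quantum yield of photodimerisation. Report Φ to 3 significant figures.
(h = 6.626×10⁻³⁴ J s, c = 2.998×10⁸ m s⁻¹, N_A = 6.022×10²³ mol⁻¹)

Φ = 0.242

Product: 1.32×10²⁰ / 6.022×10²³ = 2.192×10⁻⁴ mol.
Photon energy at 357 nm: hc/λ = (6.626×10⁻³⁴)(2.998×10⁸)/(357×10⁻⁹) = 5.564×10⁻¹⁹ J.
Energy delivered: (0.589 W)(804 s) = 473.6 J.
Photons incident: 473.6 / 5.564×10⁻¹⁹ = 8.512×10²⁰, i.e. 8.512×10²⁰/6.022×10²³ = 0.001413 mol.
Fraction absorbed: 1 − 10^(−0.445) = 0.6411.
Photons absorbed: 0.6411 × 0.001413 = 9.059×10⁻⁴ mol.
Φ = 2.192×10⁻⁴ mol / 9.059×10⁻⁴ mol photons = 0.242.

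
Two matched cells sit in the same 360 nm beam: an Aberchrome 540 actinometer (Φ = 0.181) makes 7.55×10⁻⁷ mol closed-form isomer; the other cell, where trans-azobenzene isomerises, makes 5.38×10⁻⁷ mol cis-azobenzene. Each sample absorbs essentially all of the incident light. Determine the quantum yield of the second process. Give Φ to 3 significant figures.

Φ = 0.129

Photons absorbed by the actinometer: 7.55×10⁻⁷ / 0.181 = 4.171×10⁻⁶ mol.
Φ(unknown) = 5.38×10⁻⁷ / 4.171×10⁻⁶ = 0.129.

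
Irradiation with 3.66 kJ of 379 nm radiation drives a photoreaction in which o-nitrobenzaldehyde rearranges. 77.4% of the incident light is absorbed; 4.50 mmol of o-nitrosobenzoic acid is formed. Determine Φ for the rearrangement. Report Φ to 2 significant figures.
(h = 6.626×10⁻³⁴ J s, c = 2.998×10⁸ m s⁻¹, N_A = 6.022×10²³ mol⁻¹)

Product: 4.50 mmol = 0.00450 mol.
Photon energy at 379 nm: hc/λ = (6.626×10⁻³⁴)(2.998×10⁸)/(379×10⁻⁹) = 5.241×10⁻¹⁹ J.
Incident energy: 3.66 kJ = 3660 J.
Photons incident: 3660 / 5.241×10⁻¹⁹ = 6.983×10²¹, i.e. 6.983×10²¹/6.022×10²³ = 0.01160 mol.
Photons absorbed: 0.774 × 0.01160 = 0.008978 mol.
Φ = 0.00450 mol / 0.008978 mol photons = 0.50.

Φ = 0.50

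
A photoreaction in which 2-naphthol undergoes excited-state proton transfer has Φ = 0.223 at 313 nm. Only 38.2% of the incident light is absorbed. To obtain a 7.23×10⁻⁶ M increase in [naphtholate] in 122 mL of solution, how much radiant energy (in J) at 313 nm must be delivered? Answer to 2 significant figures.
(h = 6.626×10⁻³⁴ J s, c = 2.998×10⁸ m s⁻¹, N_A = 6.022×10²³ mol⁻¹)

Product: (7.23×10⁻⁶ M)(0.122 L) = 8.821×10⁻⁷ mol.
Photons that must be absorbed: 8.821×10⁻⁷ / 0.223 = 3.956×10⁻⁶ mol.
Incident photons needed: 3.956×10⁻⁶ / 0.382 = 1.036×10⁻⁵ mol.
Photon energy: hc/λ = 6.347×10⁻¹⁹ J; per mole, 3.822×10⁵ J mol⁻¹.
Energy required: 1.036×10⁻⁵ × 3.822×10⁵ = 4.0 J.

4.0 J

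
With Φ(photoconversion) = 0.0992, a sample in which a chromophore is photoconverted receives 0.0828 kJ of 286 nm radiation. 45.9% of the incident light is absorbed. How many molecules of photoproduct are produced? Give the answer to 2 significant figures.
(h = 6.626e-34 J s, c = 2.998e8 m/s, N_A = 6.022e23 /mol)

5.4e18 molecules

Photon energy at 286 nm: hc/λ = (6.626e-34)(2.998e8)/(286e-9) = 6.946e-19 J.
Incident energy: 0.0828 kJ = 82.8 J.
Photons incident: 82.8 / 6.946e-19 = 1.192e20, i.e. 1.192e20/6.022e23 = 1.979e-4 mol.
Photons absorbed: 0.459 × 1.979e-4 = 9.084e-5 mol.
Product: Φ × n_abs = 0.0992 × 9.084e-5 = 9.011e-6 mol.
As a count: 9.011e-6 × 6.022e23 = 5.4e18.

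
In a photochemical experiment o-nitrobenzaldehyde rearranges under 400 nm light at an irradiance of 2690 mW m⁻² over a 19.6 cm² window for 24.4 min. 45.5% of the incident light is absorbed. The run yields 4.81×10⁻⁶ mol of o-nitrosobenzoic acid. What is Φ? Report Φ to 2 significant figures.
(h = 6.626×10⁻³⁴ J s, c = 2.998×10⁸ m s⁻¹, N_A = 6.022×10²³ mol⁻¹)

Photon energy at 400 nm: hc/λ = (6.626×10⁻³⁴)(2.998×10⁸)/(400×10⁻⁹) = 4.966×10⁻¹⁹ J.
Energy delivered: (2690 mW m⁻²)(19.6×10⁻⁴ m²)(1464 s) = 7.719 J.
Photons incident: 7.719 / 4.966×10⁻¹⁹ = 1.554×10¹⁹, i.e. 1.554×10¹⁹/6.022×10²³ = 2.581×10⁻⁵ mol.
Photons absorbed: 0.455 × 2.581×10⁻⁵ = 1.174×10⁻⁵ mol.
Φ = 4.81×10⁻⁶ mol / 1.174×10⁻⁵ mol photons = 0.41.

Φ = 0.41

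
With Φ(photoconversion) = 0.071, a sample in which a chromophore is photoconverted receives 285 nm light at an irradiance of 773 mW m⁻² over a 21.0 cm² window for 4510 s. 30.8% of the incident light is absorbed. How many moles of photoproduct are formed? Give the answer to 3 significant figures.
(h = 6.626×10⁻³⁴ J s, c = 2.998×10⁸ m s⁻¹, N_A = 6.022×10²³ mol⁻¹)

3.81×10⁻⁷ mol

Photon energy at 285 nm: hc/λ = (6.626×10⁻³⁴)(2.998×10⁸)/(285×10⁻⁹) = 6.970×10⁻¹⁹ J.
Energy delivered: (773 mW m⁻²)(21.0×10⁻⁴ m²)(4510 s) = 7.321 J.
Photons incident: 7.321 / 6.970×10⁻¹⁹ = 1.050×10¹⁹, i.e. 1.050×10¹⁹/6.022×10²³ = 1.744×10⁻⁵ mol.
Photons absorbed: 0.308 × 1.744×10⁻⁵ = 5.372×10⁻⁶ mol.
Product: Φ × n_abs = 0.071 × 5.372×10⁻⁶ = 3.814×10⁻⁷ mol.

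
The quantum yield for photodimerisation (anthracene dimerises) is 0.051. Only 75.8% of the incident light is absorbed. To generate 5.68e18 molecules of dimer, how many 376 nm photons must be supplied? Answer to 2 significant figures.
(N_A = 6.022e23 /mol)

Product: 5.68e18 / 6.022e23 = 9.432e-6 mol.
Photons that must be absorbed: 9.432e-6 / 0.051 = 1.849e-4 mol.
Incident photons needed: 1.849e-4 / 0.758 = 2.439e-4 mol.
Photon count: 2.439e-4 × 6.022e23 = 1.5e20.

1.5e20 photons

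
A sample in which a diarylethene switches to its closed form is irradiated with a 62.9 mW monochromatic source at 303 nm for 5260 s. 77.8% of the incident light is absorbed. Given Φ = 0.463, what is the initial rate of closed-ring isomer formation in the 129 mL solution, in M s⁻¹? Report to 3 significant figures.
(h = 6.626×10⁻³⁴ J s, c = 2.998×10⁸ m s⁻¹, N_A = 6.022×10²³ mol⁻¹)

4.45×10⁻⁷ M s⁻¹

Photon energy at 303 nm: hc/λ = (6.626×10⁻³⁴)(2.998×10⁸)/(303×10⁻⁹) = 6.556×10⁻¹⁹ J.
Energy delivered: (62.9 mW)(5260 s) = 330.9 J.
Photons incident: 330.9 / 6.556×10⁻¹⁹ = 5.047×10²⁰, i.e. 5.047×10²⁰/6.022×10²³ = 8.381×10⁻⁴ mol.
Photons absorbed: 0.778 × 8.381×10⁻⁴ = 6.520×10⁻⁴ mol.
Product formed: 0.463 × 6.520×10⁻⁴ = 3.019×10⁻⁴ mol.
Rate: 3.019×10⁻⁴ mol / (5260 s × 0.129 L) = 4.45×10⁻⁷ M s⁻¹.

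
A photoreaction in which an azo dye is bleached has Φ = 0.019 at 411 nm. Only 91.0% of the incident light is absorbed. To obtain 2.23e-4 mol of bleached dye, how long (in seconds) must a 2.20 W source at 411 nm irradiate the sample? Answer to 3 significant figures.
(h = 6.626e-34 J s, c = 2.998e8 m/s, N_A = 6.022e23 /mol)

t ≈ 1710 s

Photons that must be absorbed: 2.23e-4 / 0.019 = 0.01174 mol.
Incident photons needed: 0.01174 / 0.910 = 0.01290 mol.
Photon energy: hc/λ = 4.833e-19 J; per mole, 2.910e5 J mol⁻¹.
Energy required: 0.01290 × 2.910e5 = 3754 J.
Time: 3754 J / 2.2 W = 1710 s.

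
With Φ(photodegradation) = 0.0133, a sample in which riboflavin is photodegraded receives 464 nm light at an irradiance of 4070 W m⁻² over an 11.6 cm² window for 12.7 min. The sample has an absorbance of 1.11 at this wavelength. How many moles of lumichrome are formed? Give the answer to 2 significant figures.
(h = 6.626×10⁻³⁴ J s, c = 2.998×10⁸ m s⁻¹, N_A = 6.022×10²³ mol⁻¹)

Photon energy at 464 nm: hc/λ = (6.626×10⁻³⁴)(2.998×10⁸)/(464×10⁻⁹) = 4.281×10⁻¹⁹ J.
Energy delivered: (4070 W m⁻²)(11.6×10⁻⁴ m²)(762 s) = 3598 J.
Photons incident: 3598 / 4.281×10⁻¹⁹ = 8.405×10²¹, i.e. 8.405×10²¹/6.022×10²³ = 0.01396 mol.
Fraction absorbed: 1 − 10^(−1.11) = 0.9224.
Photons absorbed: 0.9224 × 0.01396 = 0.01288 mol.
Product: Φ × n_abs = 0.0133 × 0.01288 = 1.713×10⁻⁴ mol.

1.7×10⁻⁴ mol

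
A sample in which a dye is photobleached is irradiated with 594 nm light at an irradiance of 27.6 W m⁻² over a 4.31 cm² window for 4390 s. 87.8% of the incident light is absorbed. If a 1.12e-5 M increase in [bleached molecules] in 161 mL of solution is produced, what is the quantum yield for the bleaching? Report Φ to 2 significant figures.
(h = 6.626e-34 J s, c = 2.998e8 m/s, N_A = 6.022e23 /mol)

Φ = 0.0079

Product: (1.12e-5 M)(0.161 L) = 1.803e-6 mol.
Photon energy at 594 nm: hc/λ = (6.626e-34)(2.998e8)/(594e-9) = 3.344e-19 J.
Energy delivered: (27.6 W m⁻²)(4.31e-4 m²)(4390 s) = 52.22 J.
Photons incident: 52.22 / 3.344e-19 = 1.562e20, i.e. 1.562e20/6.022e23 = 2.594e-4 mol.
Photons absorbed: 0.878 × 2.594e-4 = 2.278e-4 mol.
Φ = 1.803e-6 mol / 2.278e-4 mol photons = 0.0079.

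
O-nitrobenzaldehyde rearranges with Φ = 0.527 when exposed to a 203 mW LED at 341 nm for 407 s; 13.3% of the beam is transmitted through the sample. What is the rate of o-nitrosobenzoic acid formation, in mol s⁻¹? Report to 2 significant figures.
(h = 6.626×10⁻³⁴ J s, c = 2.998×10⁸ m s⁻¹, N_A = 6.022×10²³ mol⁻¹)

2.6×10⁻⁷ mol s⁻¹

Photon energy at 341 nm: hc/λ = (6.626×10⁻³⁴)(2.998×10⁸)/(341×10⁻⁹) = 5.825×10⁻¹⁹ J.
Energy delivered: (203 mW)(407 s) = 82.62 J.
Photons incident: 82.62 / 5.825×10⁻¹⁹ = 1.418×10²⁰, i.e. 1.418×10²⁰/6.022×10²³ = 2.355×10⁻⁴ mol.
Fraction absorbed: 1 − 13.3/100 = 0.8670.
Photons absorbed: 0.8670 × 2.355×10⁻⁴ = 2.042×10⁻⁴ mol.
Product formed: 0.527 × 2.042×10⁻⁴ = 1.076×10⁻⁴ mol.
Rate: 1.076×10⁻⁴ / 407 s = 2.6×10⁻⁷ mol s⁻¹.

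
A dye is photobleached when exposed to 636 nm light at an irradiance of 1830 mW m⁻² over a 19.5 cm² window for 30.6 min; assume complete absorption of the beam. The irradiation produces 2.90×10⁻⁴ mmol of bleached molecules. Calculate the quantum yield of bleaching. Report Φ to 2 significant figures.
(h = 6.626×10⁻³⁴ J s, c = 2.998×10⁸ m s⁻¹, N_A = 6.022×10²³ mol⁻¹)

Φ = 0.0083

Product: 2.90×10⁻⁴ mmol = 2.90×10⁻⁷ mol.
Photon energy at 636 nm: hc/λ = (6.626×10⁻³⁴)(2.998×10⁸)/(636×10⁻⁹) = 3.123×10⁻¹⁹ J.
Energy delivered: (1830 mW m⁻²)(19.5×10⁻⁴ m²)(1836 s) = 6.552 J.
Photons incident: 6.552 / 3.123×10⁻¹⁹ = 2.098×10¹⁹, i.e. 2.098×10¹⁹/6.022×10²³ = 3.484×10⁻⁵ mol.
Φ = 2.90×10⁻⁷ mol / 3.484×10⁻⁵ mol photons = 0.0083.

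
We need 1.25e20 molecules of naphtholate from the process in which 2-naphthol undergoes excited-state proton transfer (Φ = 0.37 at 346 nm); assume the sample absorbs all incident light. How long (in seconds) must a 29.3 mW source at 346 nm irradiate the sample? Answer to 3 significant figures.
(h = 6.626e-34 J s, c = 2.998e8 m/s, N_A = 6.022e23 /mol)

Product: 1.25e20 / 6.022e23 = 2.076e-4 mol.
Photons that must be absorbed: 2.076e-4 / 0.37 = 5.611e-4 mol.
Photon energy: hc/λ = 5.741e-19 J; per mole, 3.457e5 J mol⁻¹.
Energy required: 5.611e-4 × 3.457e5 = 194.0 J.
Time: 194.0 J / 0.0293 W = 6620 s.

t ≈ 6620 s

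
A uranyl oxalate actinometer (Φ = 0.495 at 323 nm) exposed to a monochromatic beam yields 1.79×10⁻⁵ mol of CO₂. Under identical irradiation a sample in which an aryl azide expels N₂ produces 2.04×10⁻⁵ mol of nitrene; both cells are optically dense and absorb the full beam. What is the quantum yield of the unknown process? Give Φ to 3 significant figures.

Photons absorbed by the actinometer: 1.79×10⁻⁵ / 0.495 = 3.616×10⁻⁵ mol.
Φ(unknown) = 2.04×10⁻⁵ / 3.616×10⁻⁵ = 0.564.

Φ = 0.564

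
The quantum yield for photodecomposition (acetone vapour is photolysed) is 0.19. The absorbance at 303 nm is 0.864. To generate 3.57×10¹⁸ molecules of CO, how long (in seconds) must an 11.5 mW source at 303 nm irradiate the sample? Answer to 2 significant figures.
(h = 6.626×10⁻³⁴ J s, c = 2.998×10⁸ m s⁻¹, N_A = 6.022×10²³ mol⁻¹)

t ≈ 1200 s

Product: 3.57×10¹⁸ / 6.022×10²³ = 5.928×10⁻⁶ mol.
Photons that must be absorbed: 5.928×10⁻⁶ / 0.19 = 3.120×10⁻⁵ mol.
Fraction absorbed: 1 − 10^(−0.864) = 0.8632.
Incident photons needed: 3.120×10⁻⁵ / 0.8632 = 3.614×10⁻⁵ mol.
Photon energy: hc/λ = 6.556×10⁻¹⁹ J; per mole, 3.948×10⁵ J mol⁻¹.
Energy required: 3.614×10⁻⁵ × 3.948×10⁵ = 14.27 J.
Time: 14.27 J / 0.0115 W = 1200 s.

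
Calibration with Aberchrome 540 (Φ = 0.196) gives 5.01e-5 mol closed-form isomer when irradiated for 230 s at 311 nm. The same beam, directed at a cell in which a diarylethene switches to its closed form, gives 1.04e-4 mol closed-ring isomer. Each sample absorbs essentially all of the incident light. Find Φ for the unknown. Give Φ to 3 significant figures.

Photons absorbed by the actinometer: 5.01e-5 / 0.196 = 2.556e-4 mol.
Φ(unknown) = 1.04e-4 / 2.556e-4 = 0.407.

Φ = 0.407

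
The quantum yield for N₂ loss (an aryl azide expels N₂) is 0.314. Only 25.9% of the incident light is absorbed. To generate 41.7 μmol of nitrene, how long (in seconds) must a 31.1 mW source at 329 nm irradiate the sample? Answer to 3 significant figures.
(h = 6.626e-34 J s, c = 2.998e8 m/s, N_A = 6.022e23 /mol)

t ≈ 5990 s

Product: 41.7 μmol = 4.17e-5 mol.
Photons that must be absorbed: 4.17e-5 / 0.314 = 1.328e-4 mol.
Incident photons needed: 1.328e-4 / 0.259 = 5.127e-4 mol.
Photon energy: hc/λ = 6.038e-19 J; per mole, 3.636e5 J mol⁻¹.
Energy required: 5.127e-4 × 3.636e5 = 186.4 J.
Time: 186.4 J / 0.0311 W = 5990 s.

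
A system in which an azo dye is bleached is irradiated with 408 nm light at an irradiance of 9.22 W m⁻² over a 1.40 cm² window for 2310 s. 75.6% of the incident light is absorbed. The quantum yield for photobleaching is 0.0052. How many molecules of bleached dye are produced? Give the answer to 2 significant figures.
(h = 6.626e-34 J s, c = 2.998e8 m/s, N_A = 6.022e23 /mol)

Photon energy at 408 nm: hc/λ = (6.626e-34)(2.998e8)/(408e-9) = 4.869e-19 J.
Energy delivered: (9.22 W m⁻²)(1.40e-4 m²)(2310 s) = 2.982 J.
Photons incident: 2.982 / 4.869e-19 = 6.124e18, i.e. 6.124e18/6.022e23 = 1.017e-5 mol.
Photons absorbed: 0.756 × 1.017e-5 = 7.689e-6 mol.
Product: Φ × n_abs = 0.0052 × 7.689e-6 = 3.998e-8 mol.
As a count: 3.998e-8 × 6.022e23 = 2.4e16.

2.4e16 molecules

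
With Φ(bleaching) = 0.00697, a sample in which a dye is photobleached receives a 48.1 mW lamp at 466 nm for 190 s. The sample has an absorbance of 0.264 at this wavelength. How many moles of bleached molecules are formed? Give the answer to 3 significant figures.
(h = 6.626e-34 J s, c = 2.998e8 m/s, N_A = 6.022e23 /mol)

1.13e-7 mol

Photon energy at 466 nm: hc/λ = (6.626e-34)(2.998e8)/(466e-9) = 4.263e-19 J.
Energy delivered: (48.1 mW)(190 s) = 9.139 J.
Photons incident: 9.139 / 4.263e-19 = 2.144e19, i.e. 2.144e19/6.022e23 = 3.560e-5 mol.
Fraction absorbed: 1 − 10^(−0.264) = 0.4555.
Photons absorbed: 0.4555 × 3.560e-5 = 1.622e-5 mol.
Product: Φ × n_abs = 0.00697 × 1.622e-5 = 1.131e-7 mol.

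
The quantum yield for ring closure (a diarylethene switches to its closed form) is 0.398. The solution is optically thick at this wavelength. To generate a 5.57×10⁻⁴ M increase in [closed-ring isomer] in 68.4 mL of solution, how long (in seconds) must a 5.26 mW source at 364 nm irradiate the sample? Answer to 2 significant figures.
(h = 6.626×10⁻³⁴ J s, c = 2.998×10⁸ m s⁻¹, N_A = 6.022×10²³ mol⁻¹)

Product: (5.57×10⁻⁴ M)(0.0684 L) = 3.810×10⁻⁵ mol.
Photons that must be absorbed: 3.810×10⁻⁵ / 0.398 = 9.573×10⁻⁵ mol.
Photon energy: hc/λ = 5.457×10⁻¹⁹ J; per mole, 3.286×10⁵ J mol⁻¹.
Energy required: 9.573×10⁻⁵ × 3.286×10⁵ = 31.46 J.
Time: 31.46 J / 0.00526 W = 6000 s.

t ≈ 6000 s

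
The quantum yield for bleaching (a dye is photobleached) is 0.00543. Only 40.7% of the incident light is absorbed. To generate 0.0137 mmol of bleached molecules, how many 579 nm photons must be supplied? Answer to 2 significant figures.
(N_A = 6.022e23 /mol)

3.7e21 photons

Product: 0.0137 mmol = 1.37e-5 mol.
Photons that must be absorbed: 1.37e-5 / 0.00543 = 0.002523 mol.
Incident photons needed: 0.002523 / 0.407 = 0.006199 mol.
Photon count: 0.006199 × 6.022e23 = 3.7e21.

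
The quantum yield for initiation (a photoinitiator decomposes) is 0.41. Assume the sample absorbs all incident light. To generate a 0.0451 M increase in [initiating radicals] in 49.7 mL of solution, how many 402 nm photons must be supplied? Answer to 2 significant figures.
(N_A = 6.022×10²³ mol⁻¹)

Product: (0.0451 M)(0.0497 L) = 0.002241 mol.
Photons that must be absorbed: 0.002241 / 0.41 = 0.005466 mol.
Photon count: 0.005466 × 6.022×10²³ = 3.3×10²¹.

3.3×10²¹ photons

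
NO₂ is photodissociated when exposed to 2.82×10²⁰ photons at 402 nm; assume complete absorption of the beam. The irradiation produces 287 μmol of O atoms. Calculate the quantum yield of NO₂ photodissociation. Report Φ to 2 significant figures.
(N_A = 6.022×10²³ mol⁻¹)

Product: 287 μmol = 2.87×10⁻⁴ mol.
Moles of photons: 2.82×10²⁰ / 6.022×10²³ = 4.683×10⁻⁴ mol.
Φ = 2.87×10⁻⁴ mol / 4.683×10⁻⁴ mol photons = 0.61.

Φ = 0.61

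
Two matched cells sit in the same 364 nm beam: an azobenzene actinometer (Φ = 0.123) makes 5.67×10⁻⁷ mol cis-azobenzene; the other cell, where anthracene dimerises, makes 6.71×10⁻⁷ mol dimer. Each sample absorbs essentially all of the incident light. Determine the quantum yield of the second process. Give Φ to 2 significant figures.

Φ = 0.15

Photons absorbed by the actinometer: 5.67×10⁻⁷ / 0.123 = 4.610×10⁻⁶ mol.
Φ(unknown) = 6.71×10⁻⁷ / 4.610×10⁻⁶ = 0.15.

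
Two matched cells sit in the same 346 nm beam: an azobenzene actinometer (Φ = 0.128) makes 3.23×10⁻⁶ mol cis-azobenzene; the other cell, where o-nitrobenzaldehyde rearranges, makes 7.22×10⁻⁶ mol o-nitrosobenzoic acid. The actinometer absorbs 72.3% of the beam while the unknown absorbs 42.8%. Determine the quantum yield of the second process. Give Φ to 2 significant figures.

Photons absorbed by the actinometer: 3.23×10⁻⁶ / 0.128 = 2.523×10⁻⁵ mol.
Incident flux: 2.523×10⁻⁵ / 0.723 = 3.490×10⁻⁵ einstein.
Absorbed by unknown: 0.428 × 3.490×10⁻⁵ = 1.494×10⁻⁵ mol.
Φ(unknown) = 7.22×10⁻⁶ / 1.494×10⁻⁵ = 0.48.

Φ = 0.48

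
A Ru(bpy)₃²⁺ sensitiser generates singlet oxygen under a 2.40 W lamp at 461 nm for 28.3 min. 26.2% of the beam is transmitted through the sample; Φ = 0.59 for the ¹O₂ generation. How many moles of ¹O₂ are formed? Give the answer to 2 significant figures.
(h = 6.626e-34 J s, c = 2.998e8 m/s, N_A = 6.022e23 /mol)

Photon energy at 461 nm: hc/λ = (6.626e-34)(2.998e8)/(461e-9) = 4.309e-19 J.
Energy delivered: (2.40 W)(1698 s) = 4075 J.
Photons incident: 4075 / 4.309e-19 = 9.457e21, i.e. 9.457e21/6.022e23 = 0.01570 mol.
Fraction absorbed: 1 − 26.2/100 = 0.7380.
Photons absorbed: 0.7380 × 0.01570 = 0.01159 mol.
Product: Φ × n_abs = 0.59 × 0.01159 = 0.006838 mol.

0.0068 mol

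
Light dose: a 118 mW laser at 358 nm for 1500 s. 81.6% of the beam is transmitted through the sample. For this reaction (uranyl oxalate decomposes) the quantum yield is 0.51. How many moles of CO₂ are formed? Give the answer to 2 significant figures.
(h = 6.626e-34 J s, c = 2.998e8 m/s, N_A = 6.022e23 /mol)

5.0e-5 mol

Photon energy at 358 nm: hc/λ = (6.626e-34)(2.998e8)/(358e-9) = 5.549e-19 J.
Energy delivered: (118 mW)(1500 s) = 177.0 J.
Photons incident: 177.0 / 5.549e-19 = 3.190e20, i.e. 3.190e20/6.022e23 = 5.297e-4 mol.
Fraction absorbed: 1 − 81.6/100 = 0.1840.
Photons absorbed: 0.1840 × 5.297e-4 = 9.746e-5 mol.
Product: Φ × n_abs = 0.51 × 9.746e-5 = 4.970e-5 mol.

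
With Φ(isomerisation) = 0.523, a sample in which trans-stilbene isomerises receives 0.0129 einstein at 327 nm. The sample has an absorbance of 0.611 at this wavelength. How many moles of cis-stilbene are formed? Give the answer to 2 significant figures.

0.0051 mol

Fraction absorbed: 1 − 10^(−0.611) = 0.7551.
Photons absorbed: 0.7551 × 0.0129 = 0.009741 mol.
Product: Φ × n_abs = 0.523 × 0.009741 = 0.005095 mol.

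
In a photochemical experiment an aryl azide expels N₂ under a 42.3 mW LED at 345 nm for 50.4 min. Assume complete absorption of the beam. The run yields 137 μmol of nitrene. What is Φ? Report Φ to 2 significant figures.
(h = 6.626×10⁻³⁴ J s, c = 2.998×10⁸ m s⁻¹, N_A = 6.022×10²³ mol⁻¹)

Product: 137 μmol = 1.37×10⁻⁴ mol.
Photon energy at 345 nm: hc/λ = (6.626×10⁻³⁴)(2.998×10⁸)/(345×10⁻⁹) = 5.758×10⁻¹⁹ J.
Energy delivered: (42.3 mW)(3024 s) = 127.9 J.
Photons incident: 127.9 / 5.758×10⁻¹⁹ = 2.221×10²⁰, i.e. 2.221×10²⁰/6.022×10²³ = 3.688×10⁻⁴ mol.
Φ = 1.37×10⁻⁴ mol / 3.688×10⁻⁴ mol photons = 0.37.

Φ = 0.37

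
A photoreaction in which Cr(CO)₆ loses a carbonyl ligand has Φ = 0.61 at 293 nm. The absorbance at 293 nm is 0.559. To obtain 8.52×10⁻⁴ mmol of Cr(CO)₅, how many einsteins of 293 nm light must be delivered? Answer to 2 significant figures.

1.9×10⁻⁶ einstein

Product: 8.52×10⁻⁴ mmol = 8.52×10⁻⁷ mol.
Photons that must be absorbed: 8.52×10⁻⁷ / 0.61 = 1.397×10⁻⁶ mol.
Fraction absorbed: 1 − 10^(−0.559) = 0.7239.
Incident photons needed: 1.397×10⁻⁶ / 0.7239 = 1.930×10⁻⁶ mol.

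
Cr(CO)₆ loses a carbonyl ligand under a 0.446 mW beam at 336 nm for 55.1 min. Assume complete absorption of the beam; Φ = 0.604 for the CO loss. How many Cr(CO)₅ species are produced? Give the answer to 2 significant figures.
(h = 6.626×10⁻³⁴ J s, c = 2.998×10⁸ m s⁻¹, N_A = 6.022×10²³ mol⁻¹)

1.5×10¹⁸ species

Photon energy at 336 nm: hc/λ = (6.626×10⁻³⁴)(2.998×10⁸)/(336×10⁻⁹) = 5.912×10⁻¹⁹ J.
Energy delivered: (0.446 mW)(3306 s) = 1.474 J.
Photons incident: 1.474 / 5.912×10⁻¹⁹ = 2.493×10¹⁸, i.e. 2.493×10¹⁸/6.022×10²³ = 4.140×10⁻⁶ mol.
Product: Φ × n_abs = 0.604 × 4.140×10⁻⁶ = 2.501×10⁻⁶ mol.
As a count: 2.501×10⁻⁶ × 6.022×10²³ = 1.5×10¹⁸.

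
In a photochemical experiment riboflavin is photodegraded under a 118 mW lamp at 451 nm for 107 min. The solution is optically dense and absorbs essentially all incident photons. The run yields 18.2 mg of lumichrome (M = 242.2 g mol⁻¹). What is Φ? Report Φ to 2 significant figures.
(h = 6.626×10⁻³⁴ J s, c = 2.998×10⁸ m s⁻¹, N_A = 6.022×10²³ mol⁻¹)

Product: 18.2 mg / 242.2 g mol⁻¹ = 7.514×10⁻⁵ mol.
Photon energy at 451 nm: hc/λ = (6.626×10⁻³⁴)(2.998×10⁸)/(451×10⁻⁹) = 4.405×10⁻¹⁹ J.
Energy delivered: (118 mW)(6420 s) = 757.6 J.
Photons incident: 757.6 / 4.405×10⁻¹⁹ = 1.720×10²¹, i.e. 1.720×10²¹/6.022×10²³ = 0.002856 mol.
Φ = 7.514×10⁻⁵ mol / 0.002856 mol photons = 0.026.

Φ = 0.026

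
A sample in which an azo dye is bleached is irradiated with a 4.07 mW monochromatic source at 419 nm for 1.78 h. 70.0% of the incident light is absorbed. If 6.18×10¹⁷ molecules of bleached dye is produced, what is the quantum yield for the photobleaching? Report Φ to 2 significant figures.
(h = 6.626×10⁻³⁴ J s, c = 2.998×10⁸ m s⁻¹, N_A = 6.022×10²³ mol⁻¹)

Product: 6.18×10¹⁷ / 6.022×10²³ = 1.026×10⁻⁶ mol.
Photon energy at 419 nm: hc/λ = (6.626×10⁻³⁴)(2.998×10⁸)/(419×10⁻⁹) = 4.741×10⁻¹⁹ J.
Energy delivered: (4.07 mW)(6408 s) = 26.08 J.
Photons incident: 26.08 / 4.741×10⁻¹⁹ = 5.501×10¹⁹, i.e. 5.501×10¹⁹/6.022×10²³ = 9.135×10⁻⁵ mol.
Photons absorbed: 0.700 × 9.135×10⁻⁵ = 6.395×10⁻⁵ mol.
Φ = 1.026×10⁻⁶ mol / 6.395×10⁻⁵ mol photons = 0.016.

Φ = 0.016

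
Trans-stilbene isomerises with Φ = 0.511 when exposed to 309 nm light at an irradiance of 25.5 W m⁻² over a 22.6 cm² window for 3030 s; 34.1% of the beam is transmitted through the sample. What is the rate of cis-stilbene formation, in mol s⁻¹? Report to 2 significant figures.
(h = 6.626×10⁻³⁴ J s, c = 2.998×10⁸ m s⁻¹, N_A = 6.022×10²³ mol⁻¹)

Photon energy at 309 nm: hc/λ = (6.626×10⁻³⁴)(2.998×10⁸)/(309×10⁻⁹) = 6.429×10⁻¹⁹ J.
Energy delivered: (25.5 W m⁻²)(22.6×10⁻⁴ m²)(3030 s) = 174.6 J.
Photons incident: 174.6 / 6.429×10⁻¹⁹ = 2.716×10²⁰, i.e. 2.716×10²⁰/6.022×10²³ = 4.510×10⁻⁴ mol.
Fraction absorbed: 1 − 34.1/100 = 0.6590.
Photons absorbed: 0.6590 × 4.510×10⁻⁴ = 2.972×10⁻⁴ mol.
Product formed: 0.511 × 2.972×10⁻⁴ = 1.519×10⁻⁴ mol.
Rate: 1.519×10⁻⁴ / 3030 s = 5.0×10⁻⁸ mol s⁻¹.

5.0×10⁻⁸ mol s⁻¹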